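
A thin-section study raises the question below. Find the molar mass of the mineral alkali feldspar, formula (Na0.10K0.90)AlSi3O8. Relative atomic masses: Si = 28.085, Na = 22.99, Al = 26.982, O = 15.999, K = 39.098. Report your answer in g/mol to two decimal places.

276.72 g/mol

The formula mass is the sum 0.10(22.99) + 0.90(39.098) + 1(26.982) + 3(28.085) + 8(15.999).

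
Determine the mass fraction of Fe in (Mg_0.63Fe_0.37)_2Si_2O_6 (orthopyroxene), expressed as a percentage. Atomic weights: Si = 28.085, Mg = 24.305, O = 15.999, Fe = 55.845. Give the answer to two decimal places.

18.44 weight percent

Molar mass of (Mg_0.63Fe_0.37)_2Si_2O_6: 1.26×24.305 + 0.74×55.845 + 2×28.085 + 6×15.999 = 224.114 g/mol.
Mass of Fe per formula unit: 0.74 × 55.845 = 41.325 g.
Weight fraction Fe = 41.325 / 224.114 = 0.1844.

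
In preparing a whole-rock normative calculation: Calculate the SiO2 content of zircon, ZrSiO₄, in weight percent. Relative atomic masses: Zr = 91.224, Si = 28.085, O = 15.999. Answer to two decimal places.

Formula mass = 183.305 g/mol.
1 Si → 1.0000 mol SiO2 per formula unit; M(SiO2) = 60.083, so SiO2 mass = 60.083 g.
60.083/183.305 × 100 = 32.78 wt%.

32.78 wt%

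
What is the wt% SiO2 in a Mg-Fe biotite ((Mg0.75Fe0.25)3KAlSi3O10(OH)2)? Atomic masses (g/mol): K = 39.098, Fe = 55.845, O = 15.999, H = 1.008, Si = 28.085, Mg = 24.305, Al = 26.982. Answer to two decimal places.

40.88 wt%

M((Mg0.75Fe0.25)3KAlSi3O10(OH)2) = 440.909 g/mol; M(SiO2) = 60.083 g/mol.
Moles SiO2 per formula unit = 3 Si ÷ 1 = 3.0000.
SiO2 fraction = (3.0000 × 60.083) / 440.909 = 180.249/440.909 = 0.4088.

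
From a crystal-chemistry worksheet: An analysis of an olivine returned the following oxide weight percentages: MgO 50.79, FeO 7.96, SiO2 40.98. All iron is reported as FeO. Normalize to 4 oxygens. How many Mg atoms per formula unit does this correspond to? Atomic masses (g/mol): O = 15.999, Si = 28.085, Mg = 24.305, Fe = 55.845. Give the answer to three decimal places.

50.79 wt% MgO ÷ 40.304 g/mol = 1.26017 mol, giving 1.26017 Mg and 1.26017 O.
7.96 wt% FeO ÷ 71.844 g/mol = 0.11080 mol, giving 0.11080 Fe and 0.11080 O.
40.98 wt% SiO2 ÷ 60.083 g/mol = 0.68206 mol, giving 0.68206 Si and 1.36412 O.
Oxygen sums to 2.73509; scaling by 4/2.73509 = 1.46247 puts the formula on 4 O.
Mg: 1.26017 × 1.46247 = 1.843 atoms per formula unit.

1.843 Mg apfu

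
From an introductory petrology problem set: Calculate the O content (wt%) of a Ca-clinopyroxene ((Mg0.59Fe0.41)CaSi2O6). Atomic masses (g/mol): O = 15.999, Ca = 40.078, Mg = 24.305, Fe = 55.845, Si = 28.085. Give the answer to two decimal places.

41.83 wt%

Formula mass = 0.59×24.305 + 0.41×55.845 + 1×40.078 + 2×28.085 + 6×15.999 = 229.478 g/mol, of which 95.994 g is O.
So O makes up 95.994/229.478 = 0.4183 of the mass, i.e. 41.83%.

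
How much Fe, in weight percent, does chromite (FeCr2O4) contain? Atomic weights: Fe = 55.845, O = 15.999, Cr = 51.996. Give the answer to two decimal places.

24.95 weight percent

M(FeCr2O4) = 223.833 g/mol.
Fe contributes 1 × 55.845 = 55.845 g per mole.
55.845/223.833 = 0.2495 → 24.95%.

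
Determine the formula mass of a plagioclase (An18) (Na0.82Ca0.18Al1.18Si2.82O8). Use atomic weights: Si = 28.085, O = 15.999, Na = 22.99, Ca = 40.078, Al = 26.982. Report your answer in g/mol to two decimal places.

The formula mass is the sum 0.82*22.99 + 0.18*40.078 + 1.18*26.982 + 2.82*28.085 + 8*15.999.

265.10 g/mol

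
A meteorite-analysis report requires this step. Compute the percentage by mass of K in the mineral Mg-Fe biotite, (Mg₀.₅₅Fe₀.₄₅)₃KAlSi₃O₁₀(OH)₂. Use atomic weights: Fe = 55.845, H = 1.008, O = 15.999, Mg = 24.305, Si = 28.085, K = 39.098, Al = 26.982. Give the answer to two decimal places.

Molar mass of (Mg₀.₅₅Fe₀.₄₅)₃KAlSi₃O₁₀(OH)₂: 1.65×24.305 + 1.35×55.845 + 1×39.098 + 1×26.982 + 3×28.085 + 12×15.999 + 2×1.008 = 459.833 g/mol.
Mass of K per formula unit: 1 × 39.098 = 39.098 g.
Weight fraction K = 39.098 / 459.833 = 0.0850.

8.50 wt%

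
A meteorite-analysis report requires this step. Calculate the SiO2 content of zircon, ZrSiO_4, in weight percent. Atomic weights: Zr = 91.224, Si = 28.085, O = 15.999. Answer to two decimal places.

Molar mass of ZrSiO_4 = 1*91.224 + 1*28.085 + 4*15.999 = 183.305 g/mol.
Each formula unit contains 1 Si, equivalent to 1/1 = 1.0000 mol SiO2.
M(SiO2) = 1×28.085 + 2×15.999 = 60.083 g/mol.
Mass of SiO2 per formula unit = 1.0000 × 60.083 = 60.083 g.
SiO2 wt% = 60.083 / 183.305 × 100 = 32.78%.

32.78 wt%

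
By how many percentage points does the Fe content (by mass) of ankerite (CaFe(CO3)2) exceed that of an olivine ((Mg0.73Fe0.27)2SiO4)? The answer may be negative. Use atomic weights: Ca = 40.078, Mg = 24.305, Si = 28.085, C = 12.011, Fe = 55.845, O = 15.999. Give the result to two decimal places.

First mineral: 55.845 g Fe in 215.939 g formula = 25.86 wt% Fe.
Second mineral: 30.156 g Fe in 157.723 g formula = 19.12 wt% Fe.
25.86% − 19.12% gives a difference of 6.74 percentage points.

6.74 percentage points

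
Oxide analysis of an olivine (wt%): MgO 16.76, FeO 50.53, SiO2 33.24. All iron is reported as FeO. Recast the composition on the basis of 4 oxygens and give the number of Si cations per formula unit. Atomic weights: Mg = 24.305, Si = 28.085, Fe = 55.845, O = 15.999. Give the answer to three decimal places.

0.994 Si apfu

MgO (M=40.304): mol = 0.41584; Mg = 0.41584, O = 0.41584.
FeO (M=71.844): mol = 0.70333; Fe = 0.70333, O = 0.70333.
SiO2 (M=60.083): mol = 0.55323; Si = 0.55323, O = 1.10646.
ΣO = 2.22563; factor = 4/ΣO = 1.79724.
Si apfu = 0.55323 × 1.79724 = 0.994.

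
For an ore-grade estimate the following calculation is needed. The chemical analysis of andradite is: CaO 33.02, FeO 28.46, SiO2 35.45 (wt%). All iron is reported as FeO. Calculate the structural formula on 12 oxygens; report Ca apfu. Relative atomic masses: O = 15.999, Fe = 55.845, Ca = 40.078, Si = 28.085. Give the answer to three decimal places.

3.264 Ca apfu

CaO (M=56.077): mol = 0.58883; Ca = 0.58883, O = 0.58883.
FeO (M=71.844): mol = 0.39614; Fe = 0.39614, O = 0.39614.
SiO2 (M=60.083): mol = 0.59002; Si = 0.59002, O = 1.18004.
ΣO = 2.16501; factor = 12/ΣO = 5.54270.
Ca apfu = 0.58883 × 5.54270 = 3.264.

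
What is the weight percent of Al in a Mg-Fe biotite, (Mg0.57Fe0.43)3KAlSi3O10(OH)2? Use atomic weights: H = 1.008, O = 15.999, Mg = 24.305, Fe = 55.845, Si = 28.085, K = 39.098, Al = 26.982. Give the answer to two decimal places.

Formula mass = 1.71·24.305 + 1.29·55.845 + 1·39.098 + 1·26.982 + 3·28.085 + 12·15.999 + 2·1.008 = 457.941 g/mol, of which 26.982 g is Al.
So Al makes up 26.982/457.941 = 0.0589 of the mass, i.e. 5.89%.

5.89 weight percent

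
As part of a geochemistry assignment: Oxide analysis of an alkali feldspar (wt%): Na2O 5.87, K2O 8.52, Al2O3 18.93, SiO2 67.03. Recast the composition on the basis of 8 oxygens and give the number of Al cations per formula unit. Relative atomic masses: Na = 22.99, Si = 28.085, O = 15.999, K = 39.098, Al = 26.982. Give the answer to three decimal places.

Na2O (M=61.979): mol = 0.09471; Na = 0.18942, O = 0.09471.
K2O (M=94.195): mol = 0.09045; K = 0.18090, O = 0.09045.
Al2O3 (M=101.961): mol = 0.18566; Al = 0.37132, O = 0.55698.
SiO2 (M=60.083): mol = 1.11562; Si = 1.11562, O = 2.23124.
ΣO = 2.97338; factor = 8/ΣO = 2.69054.
Al apfu = 0.37132 × 2.69054 = 0.999.

0.999 Al apfu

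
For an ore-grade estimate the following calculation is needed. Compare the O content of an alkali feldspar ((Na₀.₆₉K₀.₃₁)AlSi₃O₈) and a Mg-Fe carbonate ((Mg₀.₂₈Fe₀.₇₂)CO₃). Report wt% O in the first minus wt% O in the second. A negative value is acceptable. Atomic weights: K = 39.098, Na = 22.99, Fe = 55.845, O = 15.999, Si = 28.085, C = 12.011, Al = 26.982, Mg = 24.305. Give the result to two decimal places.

First mineral: 127.992 g O in 267.212 g formula = 47.90 wt% O.
Second mineral: 47.997 g O in 107.022 g formula = 44.85 wt% O.
47.90% − 44.85% gives a difference of 3.05 percentage points.

3.05 percentage points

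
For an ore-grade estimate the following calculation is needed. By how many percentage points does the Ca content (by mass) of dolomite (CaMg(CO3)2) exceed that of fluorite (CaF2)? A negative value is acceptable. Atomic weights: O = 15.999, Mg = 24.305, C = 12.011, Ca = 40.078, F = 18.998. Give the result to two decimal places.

First mineral: 40.078 g Ca in 184.399 g formula = 21.73 wt% Ca.
Second mineral: 40.078 g Ca in 78.074 g formula = 51.33 wt% Ca.
21.73% − 51.33% gives a difference of -29.60 percentage points.

-29.60 percentage points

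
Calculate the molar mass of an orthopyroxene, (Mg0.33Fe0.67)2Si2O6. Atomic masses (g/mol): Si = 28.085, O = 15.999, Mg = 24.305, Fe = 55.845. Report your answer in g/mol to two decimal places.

243.04 g/mol

Mg: 0.66 × 24.305 = 16.0413
Fe: 1.34 × 55.845 = 74.8323
Si: 2 × 28.085 = 56.1700
O: 6 × 15.999 = 95.9940
Summing the contributions gives the formula mass.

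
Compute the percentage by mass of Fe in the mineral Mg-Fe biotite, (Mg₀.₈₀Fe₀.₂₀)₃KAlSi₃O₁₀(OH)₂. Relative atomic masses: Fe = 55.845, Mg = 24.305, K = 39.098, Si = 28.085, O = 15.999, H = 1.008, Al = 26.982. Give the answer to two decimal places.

7.68 wt%

M((Mg₀.₈₀Fe₀.₂₀)₃KAlSi₃O₁₀(OH)₂) = 436.178 g/mol.
Fe contributes 0.60 × 55.845 = 33.507 g per mole.
33.507/436.178 = 0.0768 → 7.68%.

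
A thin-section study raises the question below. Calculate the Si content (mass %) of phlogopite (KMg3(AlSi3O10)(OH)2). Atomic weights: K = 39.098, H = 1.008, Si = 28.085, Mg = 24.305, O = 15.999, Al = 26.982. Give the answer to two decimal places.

Molar mass of KMg3(AlSi3O10)(OH)2: 1×39.098 + 3×24.305 + 1×26.982 + 3×28.085 + 12×15.999 + 2×1.008 = 417.254 g/mol.
Mass of Si per formula unit: 3 × 28.085 = 84.255 g.
Weight fraction Si = 84.255 / 417.254 = 0.2019.

20.19 mass %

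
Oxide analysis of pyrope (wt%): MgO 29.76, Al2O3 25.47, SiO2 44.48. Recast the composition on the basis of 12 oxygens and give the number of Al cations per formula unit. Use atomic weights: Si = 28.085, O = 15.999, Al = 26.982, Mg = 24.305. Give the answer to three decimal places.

2.020 Al apfu

MgO: 29.76/40.304 = 0.73839 mol → 0.73839 mol Mg, 0.73839 mol O.
Al2O3: 25.47/101.961 = 0.24980 mol → 0.49960 mol Al, 0.74940 mol O.
SiO2: 44.48/60.083 = 0.74031 mol → 0.74031 mol Si, 1.48062 mol O.
Total oxygen = 2.96841 mol. Normalization factor = 12/2.96841 = 4.04257.
Al per 12 O = 0.49960 × 4.04257 = 2.020.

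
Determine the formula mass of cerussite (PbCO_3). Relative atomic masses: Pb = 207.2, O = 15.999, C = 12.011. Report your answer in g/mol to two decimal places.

The formula mass is the sum 1·207.2 + 1·12.011 + 3·15.999.

267.21 g/mol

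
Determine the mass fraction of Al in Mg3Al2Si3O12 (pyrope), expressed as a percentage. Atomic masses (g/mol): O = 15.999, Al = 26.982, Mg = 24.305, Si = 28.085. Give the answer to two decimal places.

Molar mass of Mg3Al2Si3O12: 3*24.305 + 2*26.982 + 3*28.085 + 12*15.999 = 403.122 g/mol.
Mass of Al per formula unit: 2 × 26.982 = 53.964 g.
Weight fraction Al = 53.964 / 403.122 = 0.1339.

13.39 mass %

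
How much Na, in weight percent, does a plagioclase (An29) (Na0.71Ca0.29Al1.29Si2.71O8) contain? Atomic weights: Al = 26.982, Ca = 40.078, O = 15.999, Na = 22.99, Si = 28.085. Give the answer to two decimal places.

M(Na0.71Ca0.29Al1.29Si2.71O8) = 266.855 g/mol.
Na contributes 0.71 × 22.99 = 16.323 g per mole.
16.323/266.855 = 0.0612 → 6.12%.

6.12 weight percent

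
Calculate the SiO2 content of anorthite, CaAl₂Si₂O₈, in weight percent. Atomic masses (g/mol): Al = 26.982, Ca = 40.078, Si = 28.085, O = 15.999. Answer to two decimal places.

43.19 wt%

Formula mass = 278.204 g/mol.
2 Si → 2.0000 mol SiO2 per formula unit; M(SiO2) = 60.083, so SiO2 mass = 120.166 g.
120.166/278.204 × 100 = 43.19 wt%.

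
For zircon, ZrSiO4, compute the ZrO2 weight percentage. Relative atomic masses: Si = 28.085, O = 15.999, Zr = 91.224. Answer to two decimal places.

Formula mass = 183.305 g/mol.
1 Zr → 1.0000 mol ZrO2 per formula unit; M(ZrO2) = 123.222, so ZrO2 mass = 123.222 g.
123.222/183.305 × 100 = 67.22 wt%.

67.22 wt%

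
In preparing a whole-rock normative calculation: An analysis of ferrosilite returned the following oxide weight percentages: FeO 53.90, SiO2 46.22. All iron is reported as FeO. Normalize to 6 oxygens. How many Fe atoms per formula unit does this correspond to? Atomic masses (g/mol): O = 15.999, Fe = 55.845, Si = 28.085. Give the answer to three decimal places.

FeO: 53.90/71.844 = 0.75024 mol → 0.75024 mol Fe, 0.75024 mol O.
SiO2: 46.22/60.083 = 0.76927 mol → 0.76927 mol Si, 1.53854 mol O.
Total oxygen = 2.28878 mol. Normalization factor = 6/2.28878 = 2.62148.
Fe per 6 O = 0.75024 × 2.62148 = 1.967.

1.967 Fe apfu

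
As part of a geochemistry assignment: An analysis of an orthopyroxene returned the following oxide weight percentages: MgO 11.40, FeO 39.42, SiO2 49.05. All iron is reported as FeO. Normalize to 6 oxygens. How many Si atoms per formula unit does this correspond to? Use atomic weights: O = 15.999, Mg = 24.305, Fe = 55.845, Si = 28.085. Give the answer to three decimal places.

MgO: 11.40/40.304 = 0.28285 mol → 0.28285 mol Mg, 0.28285 mol O.
FeO: 39.42/71.844 = 0.54869 mol → 0.54869 mol Fe, 0.54869 mol O.
SiO2: 49.05/60.083 = 0.81637 mol → 0.81637 mol Si, 1.63274 mol O.
Total oxygen = 2.46428 mol. Normalization factor = 6/2.46428 = 2.43479.
Si per 6 O = 0.81637 × 2.43479 = 1.988.

1.988 Si apfu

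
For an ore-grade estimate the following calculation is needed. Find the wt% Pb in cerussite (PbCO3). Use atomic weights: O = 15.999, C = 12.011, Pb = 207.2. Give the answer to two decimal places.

M(PbCO3) = 267.208 g/mol.
Pb contributes 1 × 207.2 = 207.200 g per mole.
207.200/267.208 = 0.7754 → 77.54%.

77.54 weight percent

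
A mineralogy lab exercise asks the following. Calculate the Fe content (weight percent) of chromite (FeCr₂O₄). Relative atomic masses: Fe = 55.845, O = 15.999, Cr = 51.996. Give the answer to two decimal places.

Formula mass = 1*55.845 + 2*51.996 + 4*15.999 = 223.833 g/mol, of which 55.845 g is Fe.
So Fe makes up 55.845/223.833 = 0.2495 of the mass, i.e. 24.95%.

24.95 weight percent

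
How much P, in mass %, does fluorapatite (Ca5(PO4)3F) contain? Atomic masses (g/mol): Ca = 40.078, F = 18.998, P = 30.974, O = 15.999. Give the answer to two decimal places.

18.43 mass %

Molar mass of Ca5(PO4)3F: 5*40.078 + 3*30.974 + 12*15.999 + 1*18.998 = 504.298 g/mol.
Mass of P per formula unit: 3 × 30.974 = 92.922 g.
Weight fraction P = 92.922 / 504.298 = 0.1843.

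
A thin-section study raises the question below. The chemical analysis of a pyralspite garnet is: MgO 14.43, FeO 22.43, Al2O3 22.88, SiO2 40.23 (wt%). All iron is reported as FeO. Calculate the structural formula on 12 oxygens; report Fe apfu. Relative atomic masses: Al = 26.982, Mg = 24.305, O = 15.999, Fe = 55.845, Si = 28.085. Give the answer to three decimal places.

MgO (M=40.304): mol = 0.35803; Mg = 0.35803, O = 0.35803.
FeO (M=71.844): mol = 0.31220; Fe = 0.31220, O = 0.31220.
Al2O3 (M=101.961): mol = 0.22440; Al = 0.44880, O = 0.67320.
SiO2 (M=60.083): mol = 0.66957; Si = 0.66957, O = 1.33914.
ΣO = 2.68257; factor = 12/ΣO = 4.47332.
Fe apfu = 0.31220 × 4.47332 = 1.397.

1.397 Fe apfu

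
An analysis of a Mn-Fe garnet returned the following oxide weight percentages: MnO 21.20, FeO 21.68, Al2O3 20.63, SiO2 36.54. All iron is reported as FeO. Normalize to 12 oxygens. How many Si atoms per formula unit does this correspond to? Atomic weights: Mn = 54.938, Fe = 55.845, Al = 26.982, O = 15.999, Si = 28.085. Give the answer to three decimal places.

MnO (M=70.937): mol = 0.29886; Mn = 0.29886, O = 0.29886.
FeO (M=71.844): mol = 0.30176; Fe = 0.30176, O = 0.30176.
Al2O3 (M=101.961): mol = 0.20233; Al = 0.40466, O = 0.60699.
SiO2 (M=60.083): mol = 0.60816; Si = 0.60816, O = 1.21632.
ΣO = 2.42393; factor = 12/ΣO = 4.95064.
Si apfu = 0.60816 × 4.95064 = 3.011.

3.011 Si apfu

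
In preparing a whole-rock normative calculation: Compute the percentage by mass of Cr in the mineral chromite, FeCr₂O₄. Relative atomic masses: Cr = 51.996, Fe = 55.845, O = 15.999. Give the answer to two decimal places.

46.46 mass %

Molar mass of FeCr₂O₄: 1·55.845 + 2·51.996 + 4·15.999 = 223.833 g/mol.
Mass of Cr per formula unit: 2 × 51.996 = 103.992 g.
Weight fraction Cr = 103.992 / 223.833 = 0.4646.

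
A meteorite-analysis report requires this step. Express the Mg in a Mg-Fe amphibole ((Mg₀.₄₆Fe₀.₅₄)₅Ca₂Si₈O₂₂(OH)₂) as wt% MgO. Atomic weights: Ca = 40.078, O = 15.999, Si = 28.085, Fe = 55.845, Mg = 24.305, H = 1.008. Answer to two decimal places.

M((Mg₀.₄₆Fe₀.₅₄)₅Ca₂Si₈O₂₂(OH)₂) = 897.511 g/mol; M(MgO) = 40.304 g/mol.
Moles MgO per formula unit = 2.30 Mg ÷ 1 = 2.3000.
MgO fraction = (2.3000 × 40.304) / 897.511 = 92.699/897.511 = 0.1033.

10.33 wt%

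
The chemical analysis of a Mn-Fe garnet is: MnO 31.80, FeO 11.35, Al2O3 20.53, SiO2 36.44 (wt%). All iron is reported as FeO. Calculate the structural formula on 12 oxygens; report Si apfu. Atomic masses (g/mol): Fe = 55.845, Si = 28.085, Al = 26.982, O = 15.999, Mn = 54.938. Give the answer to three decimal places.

MnO (M=70.937): mol = 0.44829; Mn = 0.44829, O = 0.44829.
FeO (M=71.844): mol = 0.15798; Fe = 0.15798, O = 0.15798.
Al2O3 (M=101.961): mol = 0.20135; Al = 0.40270, O = 0.60405.
SiO2 (M=60.083): mol = 0.60649; Si = 0.60649, O = 1.21298.
ΣO = 2.42330; factor = 12/ΣO = 4.95193.
Si apfu = 0.60649 × 4.95193 = 3.003.

3.003 Si apfu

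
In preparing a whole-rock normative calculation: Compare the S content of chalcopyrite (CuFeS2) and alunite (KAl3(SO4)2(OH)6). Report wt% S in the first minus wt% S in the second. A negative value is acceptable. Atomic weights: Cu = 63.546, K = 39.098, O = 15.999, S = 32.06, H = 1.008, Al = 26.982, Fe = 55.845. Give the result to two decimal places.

M(CuFeS2) = 183.511 g/mol, so wt% S = 64.120/183.511 × 100 = 34.94%.
M(KAl3(SO4)2(OH)6) = 414.198 g/mol, so wt% S = 64.120/414.198 × 100 = 15.48%.
34.94 − 15.48 = 19.46 pp.

19.46 percentage points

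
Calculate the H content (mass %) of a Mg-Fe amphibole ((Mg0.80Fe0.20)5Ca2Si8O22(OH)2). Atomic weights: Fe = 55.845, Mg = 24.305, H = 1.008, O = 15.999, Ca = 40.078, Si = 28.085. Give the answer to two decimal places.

M((Mg0.80Fe0.20)5Ca2Si8O22(OH)2) = 843.893 g/mol.
H contributes 2 × 1.008 = 2.016 g per mole.
2.016/843.893 = 0.0024 → 0.24%.

0.24 mass %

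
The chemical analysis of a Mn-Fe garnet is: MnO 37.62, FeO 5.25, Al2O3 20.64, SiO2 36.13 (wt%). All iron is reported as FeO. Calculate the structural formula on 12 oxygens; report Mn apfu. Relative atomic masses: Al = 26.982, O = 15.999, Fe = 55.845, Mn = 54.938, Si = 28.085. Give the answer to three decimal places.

37.62 wt% MnO ÷ 70.937 g/mol = 0.53033 mol, giving 0.53033 Mn and 0.53033 O.
5.25 wt% FeO ÷ 71.844 g/mol = 0.07307 mol, giving 0.07307 Fe and 0.07307 O.
20.64 wt% Al2O3 ÷ 101.961 g/mol = 0.20243 mol, giving 0.40486 Al and 0.60729 O.
36.13 wt% SiO2 ÷ 60.083 g/mol = 0.60133 mol, giving 0.60133 Si and 1.20266 O.
Oxygen sums to 2.41335; scaling by 12/2.41335 = 4.97234 puts the formula on 12 O.
Mn: 0.53033 × 4.97234 = 2.637 atoms per formula unit.

2.637 Mn apfu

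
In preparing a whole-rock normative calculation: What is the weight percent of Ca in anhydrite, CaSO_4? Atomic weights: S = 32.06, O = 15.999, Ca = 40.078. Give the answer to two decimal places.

29.44 weight percent

Molar mass of CaSO_4: 1×40.078 + 1×32.06 + 4×15.999 = 136.134 g/mol.
Mass of Ca per formula unit: 1 × 40.078 = 40.078 g.
Weight fraction Ca = 40.078 / 136.134 = 0.2944.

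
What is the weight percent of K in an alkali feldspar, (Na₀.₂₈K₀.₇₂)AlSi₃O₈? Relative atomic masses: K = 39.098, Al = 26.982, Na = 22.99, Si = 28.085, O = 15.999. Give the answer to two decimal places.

Formula mass = 0.28·22.99 + 0.72·39.098 + 1·26.982 + 3·28.085 + 8·15.999 = 273.817 g/mol, of which 28.151 g is K.
So K makes up 28.151/273.817 = 0.1028 of the mass, i.e. 10.28%.

10.28 wt%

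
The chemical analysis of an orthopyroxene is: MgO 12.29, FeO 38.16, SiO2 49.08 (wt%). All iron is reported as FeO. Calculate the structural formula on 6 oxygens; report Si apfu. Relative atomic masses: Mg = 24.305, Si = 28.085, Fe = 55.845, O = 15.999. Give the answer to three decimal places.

MgO: 12.29/40.304 = 0.30493 mol → 0.30493 mol Mg, 0.30493 mol O.
FeO: 38.16/71.844 = 0.53115 mol → 0.53115 mol Fe, 0.53115 mol O.
SiO2: 49.08/60.083 = 0.81687 mol → 0.81687 mol Si, 1.63374 mol O.
Total oxygen = 2.46982 mol. Normalization factor = 6/2.46982 = 2.42933.
Si per 6 O = 0.81687 × 2.42933 = 1.984.

1.984 Si apfu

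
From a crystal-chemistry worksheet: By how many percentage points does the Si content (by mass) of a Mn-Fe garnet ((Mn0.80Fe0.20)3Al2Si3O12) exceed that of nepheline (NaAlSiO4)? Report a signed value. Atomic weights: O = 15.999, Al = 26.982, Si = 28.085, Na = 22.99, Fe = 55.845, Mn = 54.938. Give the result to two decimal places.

Si in (Mn0.80Fe0.20)3Al2Si3O12: molar mass 495.565 g/mol; 3×28.085 = 84.255 g → 17.00 wt%.
Si in NaAlSiO4: molar mass 142.053 g/mol; 1×28.085 = 28.085 g → 19.77 wt%.
Difference = 17.00 − 19.77 = -2.77 percentage points.

-2.77 percentage points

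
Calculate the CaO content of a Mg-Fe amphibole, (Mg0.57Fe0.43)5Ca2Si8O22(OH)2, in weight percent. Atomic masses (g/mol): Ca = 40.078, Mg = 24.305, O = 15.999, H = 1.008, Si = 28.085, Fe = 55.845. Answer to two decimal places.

12.74 wt%

Molar mass of (Mg0.57Fe0.43)5Ca2Si8O22(OH)2 = 2.85*24.305 + 2.15*55.845 + 2*40.078 + 8*28.085 + 24*15.999 + 2*1.008 = 880.164 g/mol.
Each formula unit contains 2 Ca, equivalent to 2/1 = 2.0000 mol CaO.
M(CaO) = 1×40.078 + 1×15.999 = 56.077 g/mol.
Mass of CaO per formula unit = 2.0000 × 56.077 = 112.154 g.
CaO wt% = 112.154 / 880.164 × 100 = 12.74%.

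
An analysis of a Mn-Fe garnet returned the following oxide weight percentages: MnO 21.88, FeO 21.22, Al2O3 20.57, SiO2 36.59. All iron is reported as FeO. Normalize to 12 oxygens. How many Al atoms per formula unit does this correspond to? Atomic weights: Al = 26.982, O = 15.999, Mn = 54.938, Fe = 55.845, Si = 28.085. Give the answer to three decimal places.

MnO (M=70.937): mol = 0.30844; Mn = 0.30844, O = 0.30844.
FeO (M=71.844): mol = 0.29536; Fe = 0.29536, O = 0.29536.
Al2O3 (M=101.961): mol = 0.20174; Al = 0.40348, O = 0.60522.
SiO2 (M=60.083): mol = 0.60899; Si = 0.60899, O = 1.21798.
ΣO = 2.42700; factor = 12/ΣO = 4.94438.
Al apfu = 0.40348 × 4.94438 = 1.995.

1.995 Al apfu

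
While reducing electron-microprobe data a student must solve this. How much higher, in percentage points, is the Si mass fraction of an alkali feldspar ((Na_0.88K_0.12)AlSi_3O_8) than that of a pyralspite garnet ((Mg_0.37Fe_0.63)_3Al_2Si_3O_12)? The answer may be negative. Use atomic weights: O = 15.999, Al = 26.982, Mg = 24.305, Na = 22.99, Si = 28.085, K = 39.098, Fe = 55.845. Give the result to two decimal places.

First mineral: 84.255 g Si in 264.152 g formula = 31.90 wt% Si.
Second mineral: 84.255 g Si in 462.733 g formula = 18.21 wt% Si.
31.90% − 18.21% gives a difference of 13.69 percentage points.

13.69 percentage points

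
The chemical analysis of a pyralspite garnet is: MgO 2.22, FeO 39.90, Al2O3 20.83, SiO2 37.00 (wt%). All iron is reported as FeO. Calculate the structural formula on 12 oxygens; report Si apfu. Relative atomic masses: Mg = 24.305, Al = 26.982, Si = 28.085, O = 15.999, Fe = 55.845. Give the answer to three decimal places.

3.010 Si apfu

2.22 wt% MgO ÷ 40.304 g/mol = 0.05508 mol, giving 0.05508 Mg and 0.05508 O.
39.90 wt% FeO ÷ 71.844 g/mol = 0.55537 mol, giving 0.55537 Fe and 0.55537 O.
20.83 wt% Al2O3 ÷ 101.961 g/mol = 0.20429 mol, giving 0.40858 Al and 0.61287 O.
37.00 wt% SiO2 ÷ 60.083 g/mol = 0.61581 mol, giving 0.61581 Si and 1.23162 O.
Oxygen sums to 2.45494; scaling by 12/2.45494 = 4.88810 puts the formula on 12 O.
Si: 0.61581 × 4.88810 = 3.010 atoms per formula unit.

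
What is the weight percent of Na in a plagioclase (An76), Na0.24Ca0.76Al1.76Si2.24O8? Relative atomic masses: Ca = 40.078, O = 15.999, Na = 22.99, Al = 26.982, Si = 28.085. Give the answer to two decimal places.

M(Na0.24Ca0.76Al1.76Si2.24O8) = 274.368 g/mol.
Na contributes 0.24 × 22.99 = 5.518 g per mole.
5.518/274.368 = 0.0201 → 2.01%.

2.01 mass %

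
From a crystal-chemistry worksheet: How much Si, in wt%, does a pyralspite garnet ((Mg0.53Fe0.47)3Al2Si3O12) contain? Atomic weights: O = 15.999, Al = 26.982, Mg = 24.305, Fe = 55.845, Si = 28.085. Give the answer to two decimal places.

M((Mg0.53Fe0.47)3Al2Si3O12) = 447.593 g/mol.
Si contributes 3 × 28.085 = 84.255 g per mole.
84.255/447.593 = 0.1882 → 18.82%.

18.82 wt%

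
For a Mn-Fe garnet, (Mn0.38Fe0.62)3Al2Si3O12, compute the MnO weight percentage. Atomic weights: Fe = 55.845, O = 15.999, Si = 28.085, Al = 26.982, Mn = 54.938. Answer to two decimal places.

Formula mass = 496.708 g/mol.
1.14 Mn → 1.1400 mol MnO per formula unit; M(MnO) = 70.937, so MnO mass = 80.868 g.
80.868/496.708 × 100 = 16.28 wt%.

16.28 wt%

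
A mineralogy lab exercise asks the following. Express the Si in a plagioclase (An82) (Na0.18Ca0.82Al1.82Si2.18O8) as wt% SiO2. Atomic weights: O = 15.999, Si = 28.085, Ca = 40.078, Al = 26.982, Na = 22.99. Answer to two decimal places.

M(Na0.18Ca0.82Al1.82Si2.18O8) = 275.327 g/mol; M(SiO2) = 60.083 g/mol.
Moles SiO2 per formula unit = 2.18 Si ÷ 1 = 2.1800.
SiO2 fraction = (2.1800 × 60.083) / 275.327 = 130.981/275.327 = 0.4757.

47.57 wt%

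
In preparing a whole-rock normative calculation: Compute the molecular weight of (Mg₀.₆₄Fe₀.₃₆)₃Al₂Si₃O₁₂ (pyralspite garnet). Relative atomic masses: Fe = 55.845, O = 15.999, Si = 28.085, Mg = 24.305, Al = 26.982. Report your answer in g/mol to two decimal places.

437.19 g/mol

Mg: 1.92 × 24.305 = 46.6656
Fe: 1.08 × 55.845 = 60.3126
Al: 2 × 26.982 = 53.9640
Si: 3 × 28.085 = 84.2550
O: 12 × 15.999 = 191.9880
Summing the contributions gives the formula mass.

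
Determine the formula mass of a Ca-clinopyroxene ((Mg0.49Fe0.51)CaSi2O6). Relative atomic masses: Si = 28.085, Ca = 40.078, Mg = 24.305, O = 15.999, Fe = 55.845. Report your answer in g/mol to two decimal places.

232.63 g/mol

The formula mass is the sum 0.49·24.305 + 0.51·55.845 + 1·40.078 + 2·28.085 + 6·15.999.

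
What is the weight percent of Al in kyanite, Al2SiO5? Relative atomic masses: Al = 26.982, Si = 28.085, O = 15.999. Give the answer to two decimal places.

Formula mass = 2·26.982 + 1·28.085 + 5·15.999 = 162.044 g/mol, of which 53.964 g is Al.
So Al makes up 53.964/162.044 = 0.3330 of the mass, i.e. 33.30%.

33.30 mass %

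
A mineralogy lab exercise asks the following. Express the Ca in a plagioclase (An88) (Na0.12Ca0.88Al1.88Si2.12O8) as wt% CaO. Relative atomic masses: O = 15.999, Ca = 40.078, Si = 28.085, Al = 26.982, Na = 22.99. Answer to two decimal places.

17.86 wt%

M(Na0.12Ca0.88Al1.88Si2.12O8) = 276.286 g/mol; M(CaO) = 56.077 g/mol.
Moles CaO per formula unit = 0.88 Ca ÷ 1 = 0.8800.
CaO fraction = (0.8800 × 56.077) / 276.286 = 49.348/276.286 = 0.1786.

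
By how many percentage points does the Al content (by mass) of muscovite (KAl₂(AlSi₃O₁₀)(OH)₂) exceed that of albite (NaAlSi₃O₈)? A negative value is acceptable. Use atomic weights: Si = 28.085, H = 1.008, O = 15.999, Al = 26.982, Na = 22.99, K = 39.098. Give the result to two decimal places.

10.03 percentage points

M(KAl₂(AlSi₃O₁₀)(OH)₂) = 398.303 g/mol, so wt% Al = 80.946/398.303 × 100 = 20.32%.
M(NaAlSi₃O₈) = 262.219 g/mol, so wt% Al = 26.982/262.219 × 100 = 10.29%.
20.32 − 10.29 = 10.03 pp.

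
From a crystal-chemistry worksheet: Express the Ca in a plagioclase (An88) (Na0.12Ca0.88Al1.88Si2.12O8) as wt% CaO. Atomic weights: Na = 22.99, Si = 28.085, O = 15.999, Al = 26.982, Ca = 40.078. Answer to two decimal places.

Molar mass of Na0.12Ca0.88Al1.88Si2.12O8 = 0.12*22.99 + 0.88*40.078 + 1.88*26.982 + 2.12*28.085 + 8*15.999 = 276.286 g/mol.
Each formula unit contains 0.88 Ca, equivalent to 0.88/1 = 0.8800 mol CaO.
M(CaO) = 1×40.078 + 1×15.999 = 56.077 g/mol.
Mass of CaO per formula unit = 0.8800 × 56.077 = 49.348 g.
CaO wt% = 49.348 / 276.286 × 100 = 17.86%.

17.86 wt%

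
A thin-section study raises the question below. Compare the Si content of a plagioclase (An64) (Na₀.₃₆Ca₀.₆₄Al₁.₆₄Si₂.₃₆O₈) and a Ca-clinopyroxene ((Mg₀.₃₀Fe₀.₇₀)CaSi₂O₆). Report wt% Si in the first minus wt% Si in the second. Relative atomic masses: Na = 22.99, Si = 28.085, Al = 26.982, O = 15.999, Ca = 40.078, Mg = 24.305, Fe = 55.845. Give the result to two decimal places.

0.79 percentage points

M(Na₀.₃₆Ca₀.₆₄Al₁.₆₄Si₂.₃₆O₈) = 272.449 g/mol, so wt% Si = 66.281/272.449 × 100 = 24.33%.
M((Mg₀.₃₀Fe₀.₇₀)CaSi₂O₆) = 238.625 g/mol, so wt% Si = 56.170/238.625 × 100 = 23.54%.
24.33 − 23.54 = 0.79 pp.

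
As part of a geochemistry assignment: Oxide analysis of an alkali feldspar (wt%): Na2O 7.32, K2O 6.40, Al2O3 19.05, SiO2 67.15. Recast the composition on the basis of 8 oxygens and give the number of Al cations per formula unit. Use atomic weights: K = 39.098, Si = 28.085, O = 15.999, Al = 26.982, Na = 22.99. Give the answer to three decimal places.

1.003 Al apfu

7.32 wt% Na2O ÷ 61.979 g/mol = 0.11810 mol, giving 0.23620 Na and 0.11810 O.
6.40 wt% K2O ÷ 94.195 g/mol = 0.06794 mol, giving 0.13588 K and 0.06794 O.
19.05 wt% Al2O3 ÷ 101.961 g/mol = 0.18684 mol, giving 0.37368 Al and 0.56052 O.
67.15 wt% SiO2 ÷ 60.083 g/mol = 1.11762 mol, giving 1.11762 Si and 2.23524 O.
Oxygen sums to 2.98180; scaling by 8/2.98180 = 2.68294 puts the formula on 8 O.
Al: 0.37368 × 2.68294 = 1.003 atoms per formula unit.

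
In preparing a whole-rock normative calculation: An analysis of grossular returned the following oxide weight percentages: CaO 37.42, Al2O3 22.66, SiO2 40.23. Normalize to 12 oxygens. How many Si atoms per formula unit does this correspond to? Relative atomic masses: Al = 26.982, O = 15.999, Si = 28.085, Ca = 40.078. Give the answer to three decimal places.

3.006 Si apfu

CaO: 37.42/56.077 = 0.66730 mol → 0.66730 mol Ca, 0.66730 mol O.
Al2O3: 22.66/101.961 = 0.22224 mol → 0.44448 mol Al, 0.66672 mol O.
SiO2: 40.23/60.083 = 0.66957 mol → 0.66957 mol Si, 1.33914 mol O.
Total oxygen = 2.67316 mol. Normalization factor = 12/2.67316 = 4.48907.
Si per 12 O = 0.66957 × 4.48907 = 3.006.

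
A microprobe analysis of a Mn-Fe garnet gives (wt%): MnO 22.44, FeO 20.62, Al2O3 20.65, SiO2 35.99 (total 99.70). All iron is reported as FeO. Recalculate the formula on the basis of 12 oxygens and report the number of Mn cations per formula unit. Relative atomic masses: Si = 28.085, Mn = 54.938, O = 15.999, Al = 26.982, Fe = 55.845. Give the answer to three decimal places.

1.576 Mn apfu

22.44 wt% MnO ÷ 70.937 g/mol = 0.31634 mol, giving 0.31634 Mn and 0.31634 O.
20.62 wt% FeO ÷ 71.844 g/mol = 0.28701 mol, giving 0.28701 Fe and 0.28701 O.
20.65 wt% Al2O3 ÷ 101.961 g/mol = 0.20253 mol, giving 0.40506 Al and 0.60759 O.
35.99 wt% SiO2 ÷ 60.083 g/mol = 0.59900 mol, giving 0.59900 Si and 1.19800 O.
Oxygen sums to 2.40894; scaling by 12/2.40894 = 4.98144 puts the formula on 12 O.
Mn: 0.31634 × 4.98144 = 1.576 atoms per formula unit.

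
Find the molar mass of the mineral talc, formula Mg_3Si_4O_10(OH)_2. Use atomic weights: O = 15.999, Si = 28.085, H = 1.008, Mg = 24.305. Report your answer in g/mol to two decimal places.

Mg: 3 × 24.305 = 72.9150
Si: 4 × 28.085 = 112.3400
O: 12 × 15.999 = 191.9880
H: 2 × 1.008 = 2.0160
Summing the contributions gives the formula mass.

379.26 g/mol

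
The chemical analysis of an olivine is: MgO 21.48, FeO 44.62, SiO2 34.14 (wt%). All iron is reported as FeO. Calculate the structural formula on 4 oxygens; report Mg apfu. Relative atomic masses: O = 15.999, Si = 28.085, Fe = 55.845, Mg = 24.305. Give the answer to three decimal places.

0.931 Mg apfu

MgO (M=40.304): mol = 0.53295; Mg = 0.53295, O = 0.53295.
FeO (M=71.844): mol = 0.62107; Fe = 0.62107, O = 0.62107.
SiO2 (M=60.083): mol = 0.56821; Si = 0.56821, O = 1.13642.
ΣO = 2.29044; factor = 4/ΣO = 1.74639.
Mg apfu = 0.53295 × 1.74639 = 0.931.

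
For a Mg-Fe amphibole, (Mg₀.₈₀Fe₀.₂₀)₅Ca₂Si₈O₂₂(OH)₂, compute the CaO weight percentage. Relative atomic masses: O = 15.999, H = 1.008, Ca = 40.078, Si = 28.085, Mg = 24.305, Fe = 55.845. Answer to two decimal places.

13.29 wt%

Formula mass = 843.893 g/mol.
2 Ca → 2.0000 mol CaO per formula unit; M(CaO) = 56.077, so CaO mass = 112.154 g.
112.154/843.893 × 100 = 13.29 wt%.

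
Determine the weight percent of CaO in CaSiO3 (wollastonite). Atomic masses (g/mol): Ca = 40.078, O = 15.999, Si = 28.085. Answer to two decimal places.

48.28 wt%

Molar mass of CaSiO3 = 1*40.078 + 1*28.085 + 3*15.999 = 116.160 g/mol.
Each formula unit contains 1 Ca, equivalent to 1/1 = 1.0000 mol CaO.
M(CaO) = 1×40.078 + 1×15.999 = 56.077 g/mol.
Mass of CaO per formula unit = 1.0000 × 56.077 = 56.077 g.
CaO wt% = 56.077 / 116.160 × 100 = 48.28%.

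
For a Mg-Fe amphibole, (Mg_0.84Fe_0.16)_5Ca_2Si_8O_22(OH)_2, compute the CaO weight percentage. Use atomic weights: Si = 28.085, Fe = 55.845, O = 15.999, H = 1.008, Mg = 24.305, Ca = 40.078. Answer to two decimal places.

Molar mass of (Mg_0.84Fe_0.16)_5Ca_2Si_8O_22(OH)_2 = 4.20*24.305 + 0.80*55.845 + 2*40.078 + 8*28.085 + 24*15.999 + 2*1.008 = 837.585 g/mol.
Each formula unit contains 2 Ca, equivalent to 2/1 = 2.0000 mol CaO.
M(CaO) = 1×40.078 + 1×15.999 = 56.077 g/mol.
Mass of CaO per formula unit = 2.0000 × 56.077 = 112.154 g.
CaO wt% = 112.154 / 837.585 × 100 = 13.39%.

13.39 wt%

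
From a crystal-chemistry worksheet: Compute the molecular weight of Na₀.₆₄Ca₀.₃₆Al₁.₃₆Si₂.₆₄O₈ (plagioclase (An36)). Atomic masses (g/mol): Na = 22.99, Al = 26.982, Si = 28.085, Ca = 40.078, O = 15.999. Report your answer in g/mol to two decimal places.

267.97 g/mol

M = 0.64×22.99 + 0.36×40.078 + 1.36×26.982 + 2.64×28.085 + 8×15.999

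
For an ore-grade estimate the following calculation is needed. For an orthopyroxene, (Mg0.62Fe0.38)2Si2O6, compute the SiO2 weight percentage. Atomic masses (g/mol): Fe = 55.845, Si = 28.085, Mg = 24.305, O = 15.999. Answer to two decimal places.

53.47 wt%

M((Mg0.62Fe0.38)2Si2O6) = 224.744 g/mol; M(SiO2) = 60.083 g/mol.
Moles SiO2 per formula unit = 2 Si ÷ 1 = 2.0000.
SiO2 fraction = (2.0000 × 60.083) / 224.744 = 120.166/224.744 = 0.5347.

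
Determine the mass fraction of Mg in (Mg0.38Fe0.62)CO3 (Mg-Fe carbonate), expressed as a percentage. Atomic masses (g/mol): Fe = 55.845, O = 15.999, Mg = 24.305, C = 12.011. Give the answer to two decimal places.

8.89 weight percent

Formula mass = 0.38·24.305 + 0.62·55.845 + 1·12.011 + 3·15.999 = 103.868 g/mol, of which 9.236 g is Mg.
So Mg makes up 9.236/103.868 = 0.0889 of the mass, i.e. 8.89%.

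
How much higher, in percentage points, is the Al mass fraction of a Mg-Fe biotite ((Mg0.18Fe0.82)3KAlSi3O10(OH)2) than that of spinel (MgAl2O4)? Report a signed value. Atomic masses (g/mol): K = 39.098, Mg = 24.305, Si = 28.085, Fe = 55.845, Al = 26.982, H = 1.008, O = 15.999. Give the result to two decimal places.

M((Mg0.18Fe0.82)3KAlSi3O10(OH)2) = 494.842 g/mol, so wt% Al = 26.982/494.842 × 100 = 5.45%.
M(MgAl2O4) = 142.265 g/mol, so wt% Al = 53.964/142.265 × 100 = 37.93%.
5.45 − 37.93 = -32.48 pp.

-32.48 percentage points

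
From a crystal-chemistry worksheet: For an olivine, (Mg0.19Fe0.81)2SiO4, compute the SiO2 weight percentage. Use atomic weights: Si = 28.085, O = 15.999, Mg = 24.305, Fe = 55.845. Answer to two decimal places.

M((Mg0.19Fe0.81)2SiO4) = 191.786 g/mol; M(SiO2) = 60.083 g/mol.
Moles SiO2 per formula unit = 1 Si ÷ 1 = 1.0000.
SiO2 fraction = (1.0000 × 60.083) / 191.786 = 60.083/191.786 = 0.3133.

31.33 wt%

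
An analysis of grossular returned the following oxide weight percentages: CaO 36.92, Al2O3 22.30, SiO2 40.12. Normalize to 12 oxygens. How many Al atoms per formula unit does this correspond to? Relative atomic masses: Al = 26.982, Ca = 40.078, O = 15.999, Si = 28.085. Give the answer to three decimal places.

CaO: 36.92/56.077 = 0.65838 mol → 0.65838 mol Ca, 0.65838 mol O.
Al2O3: 22.30/101.961 = 0.21871 mol → 0.43742 mol Al, 0.65613 mol O.
SiO2: 40.12/60.083 = 0.66774 mol → 0.66774 mol Si, 1.33548 mol O.
Total oxygen = 2.64999 mol. Normalization factor = 12/2.64999 = 4.52832.
Al per 12 O = 0.43742 × 4.52832 = 1.981.

1.981 Al apfu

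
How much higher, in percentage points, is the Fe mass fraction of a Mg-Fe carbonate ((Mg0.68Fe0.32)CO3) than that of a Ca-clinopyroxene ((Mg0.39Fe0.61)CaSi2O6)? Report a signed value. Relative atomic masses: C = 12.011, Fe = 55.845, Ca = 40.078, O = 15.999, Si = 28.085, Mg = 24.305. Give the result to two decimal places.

4.48 percentage points

First mineral: 17.870 g Fe in 94.406 g formula = 18.93 wt% Fe.
Second mineral: 34.065 g Fe in 235.786 g formula = 14.45 wt% Fe.
18.93% − 14.45% gives a difference of 4.48 percentage points.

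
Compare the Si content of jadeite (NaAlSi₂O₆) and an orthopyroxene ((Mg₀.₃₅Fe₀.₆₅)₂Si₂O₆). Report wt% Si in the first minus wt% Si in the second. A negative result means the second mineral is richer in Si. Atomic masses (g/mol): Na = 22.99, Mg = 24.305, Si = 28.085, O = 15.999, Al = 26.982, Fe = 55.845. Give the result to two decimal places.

M(NaAlSi₂O₆) = 202.136 g/mol, so wt% Si = 56.170/202.136 × 100 = 27.79%.
M((Mg₀.₃₅Fe₀.₆₅)₂Si₂O₆) = 241.776 g/mol, so wt% Si = 56.170/241.776 × 100 = 23.23%.
27.79 − 23.23 = 4.56 pp.

4.56 percentage points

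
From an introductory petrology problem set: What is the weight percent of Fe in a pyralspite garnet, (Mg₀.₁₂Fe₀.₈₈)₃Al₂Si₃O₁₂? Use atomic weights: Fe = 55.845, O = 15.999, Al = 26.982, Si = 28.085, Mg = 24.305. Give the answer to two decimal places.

Molar mass of (Mg₀.₁₂Fe₀.₈₈)₃Al₂Si₃O₁₂: 0.36·24.305 + 2.64·55.845 + 2·26.982 + 3·28.085 + 12·15.999 = 486.388 g/mol.
Mass of Fe per formula unit: 2.64 × 55.845 = 147.431 g.
Weight fraction Fe = 147.431 / 486.388 = 0.3031.

30.31 mass %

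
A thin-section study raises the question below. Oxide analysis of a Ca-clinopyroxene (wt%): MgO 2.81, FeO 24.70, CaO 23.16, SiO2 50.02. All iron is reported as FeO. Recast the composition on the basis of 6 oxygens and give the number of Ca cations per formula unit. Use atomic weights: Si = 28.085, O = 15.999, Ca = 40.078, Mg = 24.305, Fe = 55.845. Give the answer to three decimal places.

2.81 wt% MgO ÷ 40.304 g/mol = 0.06972 mol, giving 0.06972 Mg and 0.06972 O.
24.70 wt% FeO ÷ 71.844 g/mol = 0.34380 mol, giving 0.34380 Fe and 0.34380 O.
23.16 wt% CaO ÷ 56.077 g/mol = 0.41300 mol, giving 0.41300 Ca and 0.41300 O.
50.02 wt% SiO2 ÷ 60.083 g/mol = 0.83252 mol, giving 0.83252 Si and 1.66504 O.
Oxygen sums to 2.49156; scaling by 6/2.49156 = 2.40813 puts the formula on 6 O.
Ca: 0.41300 × 2.40813 = 0.995 atoms per formula unit.

0.995 Ca apfu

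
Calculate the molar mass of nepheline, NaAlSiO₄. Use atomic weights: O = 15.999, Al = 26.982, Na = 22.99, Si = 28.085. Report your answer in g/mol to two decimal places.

142.05 g/mol

M = 1×22.99 + 1×26.982 + 1×28.085 + 4×15.999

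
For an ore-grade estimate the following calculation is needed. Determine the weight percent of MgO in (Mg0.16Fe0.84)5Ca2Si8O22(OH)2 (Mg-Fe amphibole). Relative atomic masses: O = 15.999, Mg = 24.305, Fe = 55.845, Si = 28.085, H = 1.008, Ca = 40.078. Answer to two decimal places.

M((Mg0.16Fe0.84)5Ca2Si8O22(OH)2) = 944.821 g/mol; M(MgO) = 40.304 g/mol.
Moles MgO per formula unit = 0.80 Mg ÷ 1 = 0.8000.
MgO fraction = (0.8000 × 40.304) / 944.821 = 32.243/944.821 = 0.0341.

3.41 wt%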